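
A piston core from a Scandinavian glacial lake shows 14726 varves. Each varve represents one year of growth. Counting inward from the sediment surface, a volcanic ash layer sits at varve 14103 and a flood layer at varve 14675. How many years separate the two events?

572 years

14675 − 14103 = 572 varves lie between the two events.
That is 572 years at one varve per year.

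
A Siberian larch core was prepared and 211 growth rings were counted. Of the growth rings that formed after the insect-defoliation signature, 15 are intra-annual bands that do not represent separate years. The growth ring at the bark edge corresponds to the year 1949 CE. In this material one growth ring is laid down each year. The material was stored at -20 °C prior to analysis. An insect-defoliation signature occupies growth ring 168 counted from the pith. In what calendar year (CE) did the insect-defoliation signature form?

1921 CE

211 − 168 = 43 growth rings lie beyond the insect-defoliation signature toward the bark edge.
Removing the 15 false growth rings leaves 43 − 15 = 28 true growth rings beyond the insect-defoliation signature.
Counting back 28 years from 1949 CE places the insect-defoliation signature in 1949 − 28 = 1921 CE.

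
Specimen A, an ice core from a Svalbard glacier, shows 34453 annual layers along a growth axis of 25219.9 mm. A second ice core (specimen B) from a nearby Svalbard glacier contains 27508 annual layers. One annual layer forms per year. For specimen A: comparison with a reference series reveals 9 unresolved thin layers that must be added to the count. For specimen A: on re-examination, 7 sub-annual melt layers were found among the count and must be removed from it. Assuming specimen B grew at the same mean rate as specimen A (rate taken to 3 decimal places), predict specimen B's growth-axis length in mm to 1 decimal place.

20135.9 mm

Specimen A: true annual layer count = 34453 − 7 + 9 = 34455.
A: Extension rate ≈ 25219.9 / 34455 = 0.732 mm per year.
For B, 0.732 mm/year × 27508 years = 20135.9 mm.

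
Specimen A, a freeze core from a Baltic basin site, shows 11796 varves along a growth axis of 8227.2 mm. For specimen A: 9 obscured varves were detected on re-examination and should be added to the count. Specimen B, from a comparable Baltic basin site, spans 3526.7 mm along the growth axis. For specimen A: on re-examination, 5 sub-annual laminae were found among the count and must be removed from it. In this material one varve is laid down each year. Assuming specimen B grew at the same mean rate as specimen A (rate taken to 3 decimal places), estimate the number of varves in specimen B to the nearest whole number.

Specimen A: adjusted count: 11796 − 5 + 9 = 11800 varves.
A: Extension rate ≈ 8227.2 / 11800 = 0.697 mm/year.
B spans 3526.7 / 0.697 = 5059.83 years ≈ 5060 varves.

5060 varves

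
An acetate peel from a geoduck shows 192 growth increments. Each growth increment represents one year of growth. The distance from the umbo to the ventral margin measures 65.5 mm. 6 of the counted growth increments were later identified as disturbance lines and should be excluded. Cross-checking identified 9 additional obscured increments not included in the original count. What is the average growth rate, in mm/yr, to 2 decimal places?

True growth increment count = 192 − 6 + 9 = 195.
Extension rate ≈ 65.5 / 195 = 0.34 mm/yr.

0.34 mm/yr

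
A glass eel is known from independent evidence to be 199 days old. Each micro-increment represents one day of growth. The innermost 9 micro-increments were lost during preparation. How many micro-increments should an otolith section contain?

190 micro-increments

Expected micro-increments over 199 days: 199.
199 − 9 missed = 190 micro-increments expected in the prepared section.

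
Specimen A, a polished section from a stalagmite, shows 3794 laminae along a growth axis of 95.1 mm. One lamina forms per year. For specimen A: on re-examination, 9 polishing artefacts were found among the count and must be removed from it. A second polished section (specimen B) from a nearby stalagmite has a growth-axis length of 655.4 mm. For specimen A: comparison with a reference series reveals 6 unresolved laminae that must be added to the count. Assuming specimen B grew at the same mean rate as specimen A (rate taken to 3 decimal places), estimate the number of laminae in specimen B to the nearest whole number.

Specimen A: true lamina count = 3794 − 9 + 6 = 3791.
A: 95.1 mm over 3791 years gives 95.1 / 3791 ≈ 0.025 mm per year.
Specimen B: 655.4 mm / 0.025 mm per year = 26216.00 years ≈ 26216 laminae.

26216 laminae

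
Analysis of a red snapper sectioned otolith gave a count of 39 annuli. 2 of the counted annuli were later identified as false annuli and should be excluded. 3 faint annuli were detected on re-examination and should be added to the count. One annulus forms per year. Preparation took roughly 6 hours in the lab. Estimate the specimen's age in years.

Correcting the raw count gives 39 − 2 + 3 = 40 true annuli.
At one annulus per year, that is 40 years.

40 years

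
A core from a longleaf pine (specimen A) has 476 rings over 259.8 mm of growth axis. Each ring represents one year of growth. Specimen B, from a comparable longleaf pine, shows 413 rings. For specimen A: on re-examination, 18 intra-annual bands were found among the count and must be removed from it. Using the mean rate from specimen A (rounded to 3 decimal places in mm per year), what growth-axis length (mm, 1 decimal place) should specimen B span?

234.2 mm

Specimen A: true ring count = 476 − 18 = 458.
A: Mean rate = 259.8 mm / 458 years ≈ 0.567 mm per year.
For B, 0.567 mm/year × 413 years = 234.2 mm.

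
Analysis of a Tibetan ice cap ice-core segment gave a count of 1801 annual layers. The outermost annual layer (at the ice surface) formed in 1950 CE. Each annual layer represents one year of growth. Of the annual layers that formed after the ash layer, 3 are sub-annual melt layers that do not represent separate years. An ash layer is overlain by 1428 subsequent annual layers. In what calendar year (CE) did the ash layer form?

525 CE

1428 annual layers formed after the ash layer.
Removing the 3 false annual layers leaves 1428 − 3 = 1425 true annual layers beyond the ash layer.
The annual layer at the ice surface is 1950 CE, so the ash layer dates to 1950 − 1425 = 525 CE.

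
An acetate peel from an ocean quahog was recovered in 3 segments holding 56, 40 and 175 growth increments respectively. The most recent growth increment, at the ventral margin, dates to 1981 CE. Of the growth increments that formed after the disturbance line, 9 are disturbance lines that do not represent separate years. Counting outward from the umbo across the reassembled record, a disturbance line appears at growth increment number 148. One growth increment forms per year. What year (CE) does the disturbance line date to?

1867 CE

Total growth increments = 56 + 40 + 175 = 271.
271 − 148 = 123 growth increments lie beyond the disturbance line toward the ventral margin.
123 − 9 false = 114 true growth increments after the disturbance line.
The growth increment at the ventral margin is 1981 CE, so the disturbance line dates to 1981 − 114 = 1867 CE.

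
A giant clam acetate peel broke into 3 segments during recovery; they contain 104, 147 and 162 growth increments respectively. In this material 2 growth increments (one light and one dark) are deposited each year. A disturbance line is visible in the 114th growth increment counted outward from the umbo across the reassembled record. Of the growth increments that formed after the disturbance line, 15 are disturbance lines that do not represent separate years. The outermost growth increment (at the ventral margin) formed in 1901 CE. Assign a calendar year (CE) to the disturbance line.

Total growth increments = 104 + 147 + 162 = 413.
413 − 114 = 299 growth increments lie beyond the disturbance line toward the ventral margin.
Excluding 15 false growth increments: 299 − 15 = 284.
Dividing by 2 growth increments per year: 284 / 2 = 142 years.
1901 − 142 = 1759 CE.

1759 CE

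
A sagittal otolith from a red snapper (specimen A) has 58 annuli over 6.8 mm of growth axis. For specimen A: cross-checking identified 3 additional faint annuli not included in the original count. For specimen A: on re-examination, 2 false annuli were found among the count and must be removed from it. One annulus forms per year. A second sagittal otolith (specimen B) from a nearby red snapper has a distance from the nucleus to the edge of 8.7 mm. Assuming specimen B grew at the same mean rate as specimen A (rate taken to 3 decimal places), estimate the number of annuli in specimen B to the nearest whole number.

76 annuli

Specimen A: adjusted count: 58 − 2 + 3 = 59 annuli.
A: Mean rate = 6.8 mm / 59 years ≈ 0.115 mm/year.
Specimen B: 8.7 mm / 0.115 mm per year = 75.65 years ≈ 76 annuli.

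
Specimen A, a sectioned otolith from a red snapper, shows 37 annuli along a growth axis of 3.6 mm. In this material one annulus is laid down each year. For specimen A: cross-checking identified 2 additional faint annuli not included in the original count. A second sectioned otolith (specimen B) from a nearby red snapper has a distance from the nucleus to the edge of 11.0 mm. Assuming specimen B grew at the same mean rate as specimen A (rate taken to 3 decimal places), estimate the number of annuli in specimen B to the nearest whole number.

Specimen A: adjusted count: 37 + 2 = 39 annuli.
A: Extension rate ≈ 3.6 / 39 = 0.092 mm/year.
Specimen B: 11.0 mm / 0.092 mm per year = 119.57 years ≈ 120 annuli.

120 annuli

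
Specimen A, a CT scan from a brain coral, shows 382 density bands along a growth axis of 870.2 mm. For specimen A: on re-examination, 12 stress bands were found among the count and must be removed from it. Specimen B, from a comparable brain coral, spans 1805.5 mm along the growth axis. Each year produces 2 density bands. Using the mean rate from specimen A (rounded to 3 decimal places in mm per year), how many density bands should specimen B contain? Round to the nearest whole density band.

768 density bands

Specimen A: after corrections the count is 382 − 12 = 370 density bands.
Specimen A: dividing by 2 density bands per year: 370 / 2 = 185 years.
A: Mean rate = 870.2 mm / 185 years ≈ 4.704 mm per year.
B spans 1805.5 / 4.704 = 383.82 years; at 2 density bands per year that is 383.82 × 2 ≈ 768 density bands.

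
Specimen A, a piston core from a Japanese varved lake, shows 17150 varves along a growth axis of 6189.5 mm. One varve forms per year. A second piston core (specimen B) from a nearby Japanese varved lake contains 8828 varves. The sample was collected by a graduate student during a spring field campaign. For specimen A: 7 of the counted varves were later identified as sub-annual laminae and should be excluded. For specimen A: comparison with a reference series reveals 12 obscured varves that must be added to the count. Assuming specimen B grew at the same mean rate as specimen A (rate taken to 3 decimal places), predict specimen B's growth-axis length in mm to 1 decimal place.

Specimen A: adjusted count: 17150 − 7 + 12 = 17155 varves.
A: Mean rate = 6189.5 mm / 17155 years ≈ 0.361 mm/yr.
For B, 0.361 mm/year × 8828 years = 3186.9 mm.

3186.9 mm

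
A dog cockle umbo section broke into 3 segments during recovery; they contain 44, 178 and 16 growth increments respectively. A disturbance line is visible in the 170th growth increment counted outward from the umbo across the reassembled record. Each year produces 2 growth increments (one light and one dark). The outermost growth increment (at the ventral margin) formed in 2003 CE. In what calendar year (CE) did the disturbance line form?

1969 CE

Total growth increments = 44 + 178 + 16 = 238.
238 − 170 = 68 growth increments lie beyond the disturbance line toward the ventral margin.
With 2 growth increments per year, 68 / 2 = 34 years.
Counting back 34 years from 2003 CE places the disturbance line in 2003 − 34 = 1969 CE.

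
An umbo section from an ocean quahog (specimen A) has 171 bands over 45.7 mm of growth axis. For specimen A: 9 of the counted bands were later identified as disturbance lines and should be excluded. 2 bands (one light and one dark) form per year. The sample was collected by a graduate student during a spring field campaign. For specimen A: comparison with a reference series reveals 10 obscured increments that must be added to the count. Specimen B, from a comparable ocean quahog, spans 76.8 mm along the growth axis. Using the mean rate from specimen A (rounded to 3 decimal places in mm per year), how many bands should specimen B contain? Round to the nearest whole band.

289 bands

Specimen A: correcting the raw count gives 171 − 9 + 10 = 172 true bands.
Specimen A: 172 bands at 2 per year is 172 / 2 = 86 years.
A: Extension rate ≈ 45.7 / 86 = 0.531 mm/yr.
Specimen B: 76.8 mm / 0.531 mm per year = 144.63 years; at 2 bands per year that is 144.63 × 2 ≈ 289 bands.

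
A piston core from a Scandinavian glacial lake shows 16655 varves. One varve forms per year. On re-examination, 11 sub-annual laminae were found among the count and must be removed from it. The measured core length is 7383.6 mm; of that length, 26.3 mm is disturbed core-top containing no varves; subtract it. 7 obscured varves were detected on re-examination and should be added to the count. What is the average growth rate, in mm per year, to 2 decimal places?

0.44 mm per year

After corrections the count is 16655 − 11 + 7 = 16651 varves.
Removing the 26.3 mm offcut leaves 7383.6 − 26.3 = 7357.3 mm.
7357.3 mm over 16651 years gives 7357.3 / 16651 ≈ 0.44 mm per year.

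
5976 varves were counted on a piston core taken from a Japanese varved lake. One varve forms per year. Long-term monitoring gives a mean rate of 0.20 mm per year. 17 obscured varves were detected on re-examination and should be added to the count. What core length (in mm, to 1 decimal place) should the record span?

After corrections the count is 5976 + 17 = 5993 varves.
Length ≈ 0.20 × 5993 = 1198.6 mm.

1198.6 mm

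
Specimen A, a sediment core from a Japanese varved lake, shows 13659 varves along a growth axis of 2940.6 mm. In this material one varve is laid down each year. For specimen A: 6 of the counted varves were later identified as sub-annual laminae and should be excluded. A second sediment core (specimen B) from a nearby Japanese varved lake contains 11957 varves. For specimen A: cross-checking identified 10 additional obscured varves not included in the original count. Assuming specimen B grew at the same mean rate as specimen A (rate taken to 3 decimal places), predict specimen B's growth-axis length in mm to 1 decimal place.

2570.8 mm

Specimen A: adjusted count: 13659 − 6 + 10 = 13663 varves.
A: 2940.6 mm over 13663 years gives 2940.6 / 13663 ≈ 0.215 mm/year.
B's length ≈ 0.215 × 11957 = 2570.8 mm.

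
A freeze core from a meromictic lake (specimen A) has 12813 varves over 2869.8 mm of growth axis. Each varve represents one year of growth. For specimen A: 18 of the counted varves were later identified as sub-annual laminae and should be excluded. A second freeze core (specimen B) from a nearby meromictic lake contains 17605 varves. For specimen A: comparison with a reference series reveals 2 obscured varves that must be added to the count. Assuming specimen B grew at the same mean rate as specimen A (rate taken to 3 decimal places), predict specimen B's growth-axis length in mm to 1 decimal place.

Specimen A: correcting the raw count gives 12813 − 18 + 2 = 12797 true varves.
A: Mean rate = 2869.8 mm / 12797 years ≈ 0.224 mm/yr.
Length of B = 0.224 × 17605 = 3943.5 mm.

3943.5 mm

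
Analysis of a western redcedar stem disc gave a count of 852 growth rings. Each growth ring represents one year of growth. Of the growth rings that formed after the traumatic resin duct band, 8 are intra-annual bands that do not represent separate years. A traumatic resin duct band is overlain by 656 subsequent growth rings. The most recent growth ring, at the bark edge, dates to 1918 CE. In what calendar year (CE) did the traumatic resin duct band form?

656 growth rings formed after the traumatic resin duct band.
Removing the 8 false growth rings leaves 656 − 8 = 648 true growth rings beyond the traumatic resin duct band.
The growth ring at the bark edge is 1918 CE, so the traumatic resin duct band dates to 1918 − 648 = 1270 CE.

1270 CE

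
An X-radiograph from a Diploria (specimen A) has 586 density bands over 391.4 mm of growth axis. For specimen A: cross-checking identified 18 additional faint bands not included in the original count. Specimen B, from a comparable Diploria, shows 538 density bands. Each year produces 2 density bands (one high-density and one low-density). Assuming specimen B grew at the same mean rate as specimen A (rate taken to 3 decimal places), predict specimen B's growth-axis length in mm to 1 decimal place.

348.6 mm

Specimen A: after corrections the count is 586 + 18 = 604 density bands.
Specimen A: 604 density bands at 2 per year is 604 / 2 = 302 years.
A: 391.4 mm over 302 years gives 391.4 / 302 ≈ 1.296 mm/yr.
Specimen B: 538 density bands at 2 per year is 538 / 2 = 269 years. Length of B = 1.296 × 269 = 348.6 mm.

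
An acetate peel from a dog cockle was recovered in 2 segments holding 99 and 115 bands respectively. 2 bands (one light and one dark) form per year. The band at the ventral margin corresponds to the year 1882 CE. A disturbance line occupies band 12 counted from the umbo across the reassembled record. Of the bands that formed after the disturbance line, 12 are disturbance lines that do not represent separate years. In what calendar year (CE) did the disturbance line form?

1787 CE

Total bands = 99 + 115 = 214.
Between band 12 and the ventral margin there are 214 − 12 = 202 bands.
Removing the 12 false bands leaves 202 − 12 = 190 true bands beyond the disturbance line.
190 bands at 2 per year is 190 / 2 = 95 years.
1882 − 95 = 1787 CE.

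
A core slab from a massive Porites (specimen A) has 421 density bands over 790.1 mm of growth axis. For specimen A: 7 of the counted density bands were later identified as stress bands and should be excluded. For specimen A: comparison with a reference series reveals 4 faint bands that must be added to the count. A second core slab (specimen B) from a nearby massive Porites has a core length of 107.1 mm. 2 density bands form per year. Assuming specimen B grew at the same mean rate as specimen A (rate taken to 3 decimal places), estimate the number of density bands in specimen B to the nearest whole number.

57 density bands

Specimen A: correcting the raw count gives 421 − 7 + 4 = 418 true density bands.
Specimen A: with 2 density bands per year, 418 / 2 = 209 years.
A: Extension rate ≈ 790.1 / 209 = 3.780 mm/yr.
For B, 107.1 / 3.780 = 28.33 years; at 2 density bands per year that is 28.33 × 2 ≈ 57 density bands.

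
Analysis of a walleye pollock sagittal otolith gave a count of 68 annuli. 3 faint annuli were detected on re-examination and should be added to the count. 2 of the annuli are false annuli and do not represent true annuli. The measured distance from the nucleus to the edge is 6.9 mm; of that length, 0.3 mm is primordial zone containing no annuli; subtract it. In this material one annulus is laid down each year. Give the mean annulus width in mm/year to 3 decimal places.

0.096 mm/year

True annulus count = 68 − 2 + 3 = 69.
Removing the 0.3 mm offcut leaves 6.9 − 0.3 = 6.6 mm.
6.6 mm over 69 years gives 6.6 / 69 ≈ 0.096 mm/year.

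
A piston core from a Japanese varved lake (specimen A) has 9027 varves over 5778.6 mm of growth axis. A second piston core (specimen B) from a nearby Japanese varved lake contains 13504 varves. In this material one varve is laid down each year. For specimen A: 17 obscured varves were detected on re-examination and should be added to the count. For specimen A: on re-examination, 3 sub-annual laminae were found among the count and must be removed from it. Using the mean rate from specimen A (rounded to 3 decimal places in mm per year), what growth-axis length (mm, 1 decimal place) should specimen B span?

Specimen A: correcting the raw count gives 9027 − 3 + 17 = 9041 true varves.
A: 5778.6 mm over 9041 years gives 5778.6 / 9041 ≈ 0.639 mm per year.
For B, 0.639 mm/year × 13504 years = 8629.1 mm.

8629.1 mm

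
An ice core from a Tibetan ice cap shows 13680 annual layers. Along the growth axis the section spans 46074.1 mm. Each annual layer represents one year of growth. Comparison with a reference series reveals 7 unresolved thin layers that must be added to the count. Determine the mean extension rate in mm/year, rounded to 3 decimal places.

3.366 mm/year

Adjusted count: 13680 + 7 = 13687 annual layers.
46074.1 mm over 13687 years gives 46074.1 / 13687 ≈ 3.366 mm/year.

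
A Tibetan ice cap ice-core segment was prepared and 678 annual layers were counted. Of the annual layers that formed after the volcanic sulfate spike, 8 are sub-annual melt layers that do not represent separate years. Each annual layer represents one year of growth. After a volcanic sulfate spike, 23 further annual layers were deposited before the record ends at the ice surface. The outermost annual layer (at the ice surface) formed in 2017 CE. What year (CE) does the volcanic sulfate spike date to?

2002 CE

23 annual layers post-date the volcanic sulfate spike.
Removing the 8 false annual layers leaves 23 − 8 = 15 true annual layers beyond the volcanic sulfate spike.
2017 − 15 = 2002 CE.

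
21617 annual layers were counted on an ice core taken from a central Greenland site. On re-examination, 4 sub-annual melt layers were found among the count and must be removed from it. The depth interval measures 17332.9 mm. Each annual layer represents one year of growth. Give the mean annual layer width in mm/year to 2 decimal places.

Adjusted count: 21617 − 4 = 21613 annual layers.
Extension rate ≈ 17332.9 / 21613 = 0.80 mm/year.

0.80 mm/year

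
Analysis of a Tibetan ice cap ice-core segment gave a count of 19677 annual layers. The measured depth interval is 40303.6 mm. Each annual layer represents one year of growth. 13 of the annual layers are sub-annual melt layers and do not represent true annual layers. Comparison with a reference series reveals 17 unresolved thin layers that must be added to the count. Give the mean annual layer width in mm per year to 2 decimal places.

2.05 mm per year

Correcting the raw count gives 19677 − 13 + 17 = 19681 true annual layers.
Extension rate ≈ 40303.6 / 19681 = 2.05 mm per year.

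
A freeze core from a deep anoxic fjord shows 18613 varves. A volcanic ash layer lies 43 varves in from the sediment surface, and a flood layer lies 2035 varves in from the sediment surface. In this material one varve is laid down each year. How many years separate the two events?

2035 − 43 = 1992 varves lie between the two events.
That is 1992 years at one varve per year.

1992 years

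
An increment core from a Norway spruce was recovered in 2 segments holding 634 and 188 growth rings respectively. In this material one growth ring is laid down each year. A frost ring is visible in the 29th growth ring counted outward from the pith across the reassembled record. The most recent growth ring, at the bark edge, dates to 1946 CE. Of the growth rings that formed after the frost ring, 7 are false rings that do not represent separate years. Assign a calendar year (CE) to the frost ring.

Total growth rings = 634 + 188 = 822.
822 − 29 = 793 growth rings lie beyond the frost ring toward the bark edge.
Removing the 7 false growth rings leaves 793 − 7 = 786 true growth rings beyond the frost ring.
The growth ring at the bark edge is 1946 CE, so the frost ring dates to 1946 − 786 = 1160 CE.

1160 CE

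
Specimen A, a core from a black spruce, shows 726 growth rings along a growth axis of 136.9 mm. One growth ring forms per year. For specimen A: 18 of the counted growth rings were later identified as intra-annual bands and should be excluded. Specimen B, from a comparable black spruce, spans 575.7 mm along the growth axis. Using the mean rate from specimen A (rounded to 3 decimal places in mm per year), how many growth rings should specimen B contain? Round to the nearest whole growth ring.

2983 growth rings

Specimen A: true growth ring count = 726 − 18 = 708.
A: Mean rate = 136.9 mm / 708 years ≈ 0.193 mm/yr.
B spans 575.7 / 0.193 = 2982.90 years ≈ 2983 growth rings.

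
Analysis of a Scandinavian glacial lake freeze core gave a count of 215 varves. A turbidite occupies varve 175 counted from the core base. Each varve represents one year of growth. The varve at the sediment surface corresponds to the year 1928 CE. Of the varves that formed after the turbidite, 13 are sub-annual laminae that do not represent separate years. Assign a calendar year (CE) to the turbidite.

1901 CE

215 − 175 = 40 varves lie beyond the turbidite toward the sediment surface.
Excluding 13 false varves: 40 − 13 = 27.
The varve at the sediment surface is 1928 CE, so the turbidite dates to 1928 − 27 = 1901 CE.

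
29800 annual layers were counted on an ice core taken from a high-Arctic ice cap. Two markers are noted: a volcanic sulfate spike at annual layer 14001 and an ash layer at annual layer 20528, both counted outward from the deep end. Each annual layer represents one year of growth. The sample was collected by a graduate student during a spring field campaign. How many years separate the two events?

The two markers are separated by 20528 − 14001 = 6527 annual layers.
At one annual layer per year, 6527 years elapsed between them.

6527 years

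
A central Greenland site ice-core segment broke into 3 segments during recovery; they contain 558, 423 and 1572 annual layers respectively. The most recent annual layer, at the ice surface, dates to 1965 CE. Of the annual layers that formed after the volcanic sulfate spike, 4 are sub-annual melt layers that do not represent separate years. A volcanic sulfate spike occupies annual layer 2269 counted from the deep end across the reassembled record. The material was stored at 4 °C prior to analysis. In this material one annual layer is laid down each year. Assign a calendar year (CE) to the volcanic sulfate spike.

Total annual layers = 558 + 423 + 1572 = 2553.
2553 − 2269 = 284 annual layers lie beyond the volcanic sulfate spike toward the ice surface.
Removing the 4 false annual layers leaves 284 − 4 = 280 true annual layers beyond the volcanic sulfate spike.
Counting back 280 years from 1965 CE places the volcanic sulfate spike in 1965 − 280 = 1685 CE.

1685 CE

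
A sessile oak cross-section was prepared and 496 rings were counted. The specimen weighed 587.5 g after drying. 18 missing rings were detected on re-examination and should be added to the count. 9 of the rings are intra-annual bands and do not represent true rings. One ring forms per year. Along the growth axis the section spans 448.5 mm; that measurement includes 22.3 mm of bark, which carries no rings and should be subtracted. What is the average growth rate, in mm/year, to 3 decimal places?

0.844 mm/year

Adjusted count: 496 − 9 + 18 = 505 rings.
Removing the 22.3 mm offcut leaves 448.5 − 22.3 = 426.2 mm.
426.2 mm over 505 years gives 426.2 / 505 ≈ 0.844 mm/year.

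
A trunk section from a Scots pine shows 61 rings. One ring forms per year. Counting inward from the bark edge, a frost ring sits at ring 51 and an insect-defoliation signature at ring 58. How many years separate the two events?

7 years

58 − 51 = 7 rings lie between the two events.
One ring per year makes the interval 7 years.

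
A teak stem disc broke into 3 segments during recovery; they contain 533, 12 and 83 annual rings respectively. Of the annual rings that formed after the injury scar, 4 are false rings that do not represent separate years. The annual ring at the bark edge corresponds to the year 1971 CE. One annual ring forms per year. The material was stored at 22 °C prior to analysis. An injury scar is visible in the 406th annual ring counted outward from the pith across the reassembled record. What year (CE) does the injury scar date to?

Total annual rings = 533 + 12 + 83 = 628.
The injury scar sits at annual ring 406 from the pith, so 628 − 406 = 222 annual rings formed after it.
Excluding 4 false annual rings: 222 − 4 = 218.
Counting back 218 years from 1971 CE places the injury scar in 1971 − 218 = 1753 CE.

1753 CE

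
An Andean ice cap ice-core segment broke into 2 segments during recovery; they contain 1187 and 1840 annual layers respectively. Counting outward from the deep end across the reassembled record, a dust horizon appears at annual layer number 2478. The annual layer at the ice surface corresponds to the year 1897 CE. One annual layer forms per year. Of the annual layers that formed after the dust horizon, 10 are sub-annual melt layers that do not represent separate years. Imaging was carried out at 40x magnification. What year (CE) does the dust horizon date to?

Total annual layers = 1187 + 1840 = 3027.
Between annual layer 2478 and the ice surface there are 3027 − 2478 = 549 annual layers.
Removing the 10 false annual layers leaves 549 − 10 = 539 true annual layers beyond the dust horizon.
Counting back 539 years from 1897 CE places the dust horizon in 1897 − 539 = 1358 CE.

1358 CE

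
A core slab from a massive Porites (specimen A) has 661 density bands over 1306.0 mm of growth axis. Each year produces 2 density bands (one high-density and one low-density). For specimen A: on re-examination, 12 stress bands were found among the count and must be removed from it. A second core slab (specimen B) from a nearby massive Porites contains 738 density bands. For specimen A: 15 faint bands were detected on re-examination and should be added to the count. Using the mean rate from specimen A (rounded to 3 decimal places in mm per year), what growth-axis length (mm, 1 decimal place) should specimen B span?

Specimen A: after corrections the count is 661 − 12 + 15 = 664 density bands.
Specimen A: 664 density bands at 2 per year is 664 / 2 = 332 years.
A: Extension rate ≈ 1306.0 / 332 = 3.934 mm/yr.
Specimen B: dividing by 2 density bands per year: 738 / 2 = 369 years. For B, 3.934 mm/year × 369 years = 1451.6 mm.

1451.6 mm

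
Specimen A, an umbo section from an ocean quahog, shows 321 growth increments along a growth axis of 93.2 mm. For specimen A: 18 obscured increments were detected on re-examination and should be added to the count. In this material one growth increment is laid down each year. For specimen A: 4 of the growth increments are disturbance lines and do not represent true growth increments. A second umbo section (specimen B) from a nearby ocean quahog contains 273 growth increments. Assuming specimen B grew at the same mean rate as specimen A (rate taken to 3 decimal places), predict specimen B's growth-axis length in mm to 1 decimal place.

75.9 mm

Specimen A: correcting the raw count gives 321 − 4 + 18 = 335 true growth increments.
A: Extension rate ≈ 93.2 / 335 = 0.278 mm/yr.
Length of B = 0.278 × 273 = 75.9 mm.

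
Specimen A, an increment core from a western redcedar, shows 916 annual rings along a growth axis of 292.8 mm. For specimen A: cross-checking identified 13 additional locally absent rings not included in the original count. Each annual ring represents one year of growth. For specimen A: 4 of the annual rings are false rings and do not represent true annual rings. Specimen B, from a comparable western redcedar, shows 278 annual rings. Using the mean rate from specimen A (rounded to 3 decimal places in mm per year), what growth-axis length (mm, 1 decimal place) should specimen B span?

Specimen A: correcting the raw count gives 916 − 4 + 13 = 925 true annual rings.
A: 292.8 mm over 925 years gives 292.8 / 925 ≈ 0.317 mm/year.
B's length ≈ 0.317 × 278 = 88.1 mm.

88.1 mm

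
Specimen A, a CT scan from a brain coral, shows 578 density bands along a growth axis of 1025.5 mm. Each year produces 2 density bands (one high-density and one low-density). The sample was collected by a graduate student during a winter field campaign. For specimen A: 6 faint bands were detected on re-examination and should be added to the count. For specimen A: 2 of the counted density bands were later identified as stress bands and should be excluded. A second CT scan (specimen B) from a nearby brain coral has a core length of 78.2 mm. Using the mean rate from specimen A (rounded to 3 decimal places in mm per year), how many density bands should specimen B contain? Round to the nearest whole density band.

Specimen A: after corrections the count is 578 − 2 + 6 = 582 density bands.
Specimen A: 582 density bands at 2 per year is 582 / 2 = 291 years.
A: Extension rate ≈ 1025.5 / 291 = 3.524 mm per year.
Specimen B: 78.2 mm / 3.524 mm per year = 22.19 years; at 2 density bands per year that is 22.19 × 2 ≈ 44 density bands.

44 density bands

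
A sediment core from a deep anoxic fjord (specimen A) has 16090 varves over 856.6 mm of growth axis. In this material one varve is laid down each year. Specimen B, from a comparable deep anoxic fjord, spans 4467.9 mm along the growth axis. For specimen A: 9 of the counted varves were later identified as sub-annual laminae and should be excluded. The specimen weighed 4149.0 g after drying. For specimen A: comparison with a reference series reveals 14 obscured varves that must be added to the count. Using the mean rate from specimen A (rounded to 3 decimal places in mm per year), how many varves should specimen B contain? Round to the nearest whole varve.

84300 varves

Specimen A: after corrections the count is 16090 − 9 + 14 = 16095 varves.
A: Extension rate ≈ 856.6 / 16095 = 0.053 mm/yr.
B spans 4467.9 / 0.053 = 84300.00 years ≈ 84300 varves.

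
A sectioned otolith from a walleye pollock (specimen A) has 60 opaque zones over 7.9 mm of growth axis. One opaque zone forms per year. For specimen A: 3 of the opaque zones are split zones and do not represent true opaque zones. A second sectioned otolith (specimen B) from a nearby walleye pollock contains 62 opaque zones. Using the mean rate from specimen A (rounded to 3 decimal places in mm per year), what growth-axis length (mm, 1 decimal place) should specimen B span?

8.6 mm

Specimen A: true opaque zone count = 60 − 3 = 57.
A: Mean rate = 7.9 mm / 57 years ≈ 0.139 mm/yr.
B's length ≈ 0.139 × 62 = 8.6 mm.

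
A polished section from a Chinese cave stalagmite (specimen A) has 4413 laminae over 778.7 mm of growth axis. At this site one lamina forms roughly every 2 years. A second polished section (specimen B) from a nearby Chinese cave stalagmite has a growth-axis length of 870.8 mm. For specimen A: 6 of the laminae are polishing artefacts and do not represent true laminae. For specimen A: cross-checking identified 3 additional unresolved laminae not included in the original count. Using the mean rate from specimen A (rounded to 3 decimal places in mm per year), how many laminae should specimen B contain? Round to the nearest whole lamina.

Specimen A: adjusted count: 4413 − 6 + 3 = 4410 laminae.
Specimen A: at 2 years per lamina, 4410 × 2 = 8820 years.
A: Extension rate ≈ 778.7 / 8820 = 0.088 mm/year.
For B, 870.8 / 0.088 = 9895.45 years; at 2 years per lamina that is 9895.45 / 2 ≈ 4948 laminae.

4948 laminae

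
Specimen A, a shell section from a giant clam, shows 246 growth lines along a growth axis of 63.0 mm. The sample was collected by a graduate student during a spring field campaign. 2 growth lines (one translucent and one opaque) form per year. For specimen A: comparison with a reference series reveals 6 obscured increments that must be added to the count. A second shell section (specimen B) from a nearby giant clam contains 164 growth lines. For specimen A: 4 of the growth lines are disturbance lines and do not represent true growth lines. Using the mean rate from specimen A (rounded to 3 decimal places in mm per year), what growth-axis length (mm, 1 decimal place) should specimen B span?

41.7 mm

Specimen A: true growth line count = 246 − 4 + 6 = 248.
Specimen A: dividing by 2 growth lines per year: 248 / 2 = 124 years.
A: Extension rate ≈ 63.0 / 124 = 0.508 mm per year.
Specimen B: dividing by 2 growth lines per year: 164 / 2 = 82 years. For B, 0.508 mm/year × 82 years = 41.7 mm.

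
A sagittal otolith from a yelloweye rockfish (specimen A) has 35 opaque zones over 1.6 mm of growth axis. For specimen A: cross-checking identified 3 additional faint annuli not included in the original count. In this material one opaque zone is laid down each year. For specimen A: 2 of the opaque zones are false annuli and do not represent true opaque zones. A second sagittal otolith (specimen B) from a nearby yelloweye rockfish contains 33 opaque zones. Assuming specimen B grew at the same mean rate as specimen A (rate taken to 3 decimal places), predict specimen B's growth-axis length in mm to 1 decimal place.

Specimen A: adjusted count: 35 − 2 + 3 = 36 opaque zones.
A: Mean rate = 1.6 mm / 36 years ≈ 0.044 mm/yr.
B's length ≈ 0.044 × 33 = 1.5 mm.

1.5 mm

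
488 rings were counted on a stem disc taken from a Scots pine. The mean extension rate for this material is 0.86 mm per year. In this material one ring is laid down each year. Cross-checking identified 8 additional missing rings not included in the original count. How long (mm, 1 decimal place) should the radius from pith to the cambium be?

Adjusted count: 488 + 8 = 496 rings.
Length ≈ 0.86 × 496 = 426.6 mm.

426.6 mm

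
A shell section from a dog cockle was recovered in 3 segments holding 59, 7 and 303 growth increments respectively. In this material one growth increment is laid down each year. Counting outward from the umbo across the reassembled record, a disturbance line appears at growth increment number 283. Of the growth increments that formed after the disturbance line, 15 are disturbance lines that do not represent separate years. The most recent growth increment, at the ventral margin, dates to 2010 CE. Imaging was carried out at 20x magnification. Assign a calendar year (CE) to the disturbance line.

1939 CE

Total growth increments = 59 + 7 + 303 = 369.
369 − 283 = 86 growth increments lie beyond the disturbance line toward the ventral margin.
86 − 15 false = 71 true growth increments after the disturbance line.
The growth increment at the ventral margin is 2010 CE, so the disturbance line dates to 2010 − 71 = 1939 CE.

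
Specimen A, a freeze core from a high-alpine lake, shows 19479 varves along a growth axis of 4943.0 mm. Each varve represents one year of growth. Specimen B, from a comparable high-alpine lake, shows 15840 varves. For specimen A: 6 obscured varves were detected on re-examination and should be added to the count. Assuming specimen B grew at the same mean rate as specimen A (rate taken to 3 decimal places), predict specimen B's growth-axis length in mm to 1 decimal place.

4023.4 mm

Specimen A: adjusted count: 19479 + 6 = 19485 varves.
A: Mean rate = 4943.0 mm / 19485 years ≈ 0.254 mm per year.
Length of B = 0.254 × 15840 = 4023.4 mm.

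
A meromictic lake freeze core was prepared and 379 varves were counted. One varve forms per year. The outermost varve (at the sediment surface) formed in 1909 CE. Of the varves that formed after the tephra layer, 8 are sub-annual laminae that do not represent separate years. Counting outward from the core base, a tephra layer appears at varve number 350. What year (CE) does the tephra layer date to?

1888 CE

379 − 350 = 29 varves lie beyond the tephra layer toward the sediment surface.
Removing the 8 false varves leaves 29 − 8 = 21 true varves beyond the tephra layer.
1909 − 21 = 1888 CE.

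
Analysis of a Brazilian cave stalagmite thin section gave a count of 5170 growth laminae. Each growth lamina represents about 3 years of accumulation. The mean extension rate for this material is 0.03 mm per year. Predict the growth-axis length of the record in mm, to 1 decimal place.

Multiplying by 3 years per growth lamina: 5170 × 3 = 15510 years.
Length ≈ 0.03 × 15510 = 465.3 mm.

465.3 mm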